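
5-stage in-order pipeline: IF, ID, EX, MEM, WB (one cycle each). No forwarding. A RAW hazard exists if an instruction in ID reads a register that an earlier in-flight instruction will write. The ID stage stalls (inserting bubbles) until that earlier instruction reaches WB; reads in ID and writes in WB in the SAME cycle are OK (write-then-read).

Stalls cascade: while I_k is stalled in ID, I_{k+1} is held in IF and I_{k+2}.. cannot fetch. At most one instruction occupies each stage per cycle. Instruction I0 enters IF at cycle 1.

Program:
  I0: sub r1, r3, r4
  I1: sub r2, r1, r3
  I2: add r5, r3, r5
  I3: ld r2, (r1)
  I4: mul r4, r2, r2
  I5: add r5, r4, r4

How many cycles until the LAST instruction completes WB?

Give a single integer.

I0 sub r1 <- r3,r4: IF@1 ID@2 stall=0 (-) EX@3 MEM@4 WB@5
I1 sub r2 <- r1,r3: IF@2 ID@3 stall=2 (RAW on I0.r1 (WB@5)) EX@6 MEM@7 WB@8
I2 add r5 <- r3,r5: IF@3 ID@6 stall=0 (-) EX@7 MEM@8 WB@9
I3 ld r2 <- r1: IF@6 ID@7 stall=0 (-) EX@8 MEM@9 WB@10
I4 mul r4 <- r2,r2: IF@7 ID@8 stall=2 (RAW on I3.r2 (WB@10)) EX@11 MEM@12 WB@13
I5 add r5 <- r4,r4: IF@8 ID@11 stall=2 (RAW on I4.r4 (WB@13)) EX@14 MEM@15 WB@16

Answer: 16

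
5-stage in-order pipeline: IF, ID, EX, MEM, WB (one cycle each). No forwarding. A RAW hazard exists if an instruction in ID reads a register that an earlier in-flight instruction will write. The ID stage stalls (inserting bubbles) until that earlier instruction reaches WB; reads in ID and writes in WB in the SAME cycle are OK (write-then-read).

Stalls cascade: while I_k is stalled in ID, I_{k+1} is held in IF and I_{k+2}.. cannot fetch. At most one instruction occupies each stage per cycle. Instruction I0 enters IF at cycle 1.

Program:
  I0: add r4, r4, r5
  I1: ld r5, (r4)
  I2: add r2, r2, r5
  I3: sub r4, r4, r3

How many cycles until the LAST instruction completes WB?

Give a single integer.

I0 add r4 <- r4,r5: IF@1 ID@2 stall=0 (-) EX@3 MEM@4 WB@5
I1 ld r5 <- r4: IF@2 ID@3 stall=2 (RAW on I0.r4 (WB@5)) EX@6 MEM@7 WB@8
I2 add r2 <- r2,r5: IF@3 ID@6 stall=2 (RAW on I1.r5 (WB@8)) EX@9 MEM@10 WB@11
I3 sub r4 <- r4,r3: IF@6 ID@9 stall=0 (-) EX@10 MEM@11 WB@12

Answer: 12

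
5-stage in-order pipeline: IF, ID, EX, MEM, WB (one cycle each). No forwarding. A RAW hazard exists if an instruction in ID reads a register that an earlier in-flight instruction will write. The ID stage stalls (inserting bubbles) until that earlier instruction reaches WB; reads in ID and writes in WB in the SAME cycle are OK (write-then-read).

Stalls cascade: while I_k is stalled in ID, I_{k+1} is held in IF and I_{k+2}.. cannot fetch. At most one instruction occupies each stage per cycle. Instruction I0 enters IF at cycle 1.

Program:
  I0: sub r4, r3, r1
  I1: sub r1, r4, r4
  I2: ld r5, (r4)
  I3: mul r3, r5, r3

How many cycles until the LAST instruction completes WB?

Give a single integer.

I0 sub r4 <- r3,r1: IF@1 ID@2 stall=0 (-) EX@3 MEM@4 WB@5
I1 sub r1 <- r4,r4: IF@2 ID@3 stall=2 (RAW on I0.r4 (WB@5)) EX@6 MEM@7 WB@8
I2 ld r5 <- r4: IF@3 ID@6 stall=0 (-) EX@7 MEM@8 WB@9
I3 mul r3 <- r5,r3: IF@6 ID@7 stall=2 (RAW on I2.r5 (WB@9)) EX@10 MEM@11 WB@12

Answer: 12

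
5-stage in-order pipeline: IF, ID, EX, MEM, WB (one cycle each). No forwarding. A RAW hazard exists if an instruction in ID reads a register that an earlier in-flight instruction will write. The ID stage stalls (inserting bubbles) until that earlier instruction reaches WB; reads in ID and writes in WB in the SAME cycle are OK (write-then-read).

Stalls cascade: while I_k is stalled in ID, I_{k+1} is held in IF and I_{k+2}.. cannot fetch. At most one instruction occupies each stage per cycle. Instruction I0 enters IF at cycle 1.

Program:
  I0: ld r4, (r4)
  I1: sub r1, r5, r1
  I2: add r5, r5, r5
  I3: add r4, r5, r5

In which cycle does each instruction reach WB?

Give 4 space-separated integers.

Answer: 5 6 7 10

Derivation:
I0 ld r4 <- r4: IF@1 ID@2 stall=0 (-) EX@3 MEM@4 WB@5
I1 sub r1 <- r5,r1: IF@2 ID@3 stall=0 (-) EX@4 MEM@5 WB@6
I2 add r5 <- r5,r5: IF@3 ID@4 stall=0 (-) EX@5 MEM@6 WB@7
I3 add r4 <- r5,r5: IF@4 ID@5 stall=2 (RAW on I2.r5 (WB@7)) EX@8 MEM@9 WB@10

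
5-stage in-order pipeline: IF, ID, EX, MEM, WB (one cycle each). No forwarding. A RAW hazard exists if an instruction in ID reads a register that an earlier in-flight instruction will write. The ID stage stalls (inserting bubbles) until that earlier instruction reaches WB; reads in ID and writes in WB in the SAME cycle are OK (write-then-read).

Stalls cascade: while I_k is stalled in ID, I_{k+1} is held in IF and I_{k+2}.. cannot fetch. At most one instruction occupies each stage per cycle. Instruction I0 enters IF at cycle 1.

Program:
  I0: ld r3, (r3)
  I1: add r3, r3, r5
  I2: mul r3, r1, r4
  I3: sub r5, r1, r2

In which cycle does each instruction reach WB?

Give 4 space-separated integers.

Answer: 5 8 9 10

Derivation:
I0 ld r3 <- r3: IF@1 ID@2 stall=0 (-) EX@3 MEM@4 WB@5
I1 add r3 <- r3,r5: IF@2 ID@3 stall=2 (RAW on I0.r3 (WB@5)) EX@6 MEM@7 WB@8
I2 mul r3 <- r1,r4: IF@3 ID@6 stall=0 (-) EX@7 MEM@8 WB@9
I3 sub r5 <- r1,r2: IF@6 ID@7 stall=0 (-) EX@8 MEM@9 WB@10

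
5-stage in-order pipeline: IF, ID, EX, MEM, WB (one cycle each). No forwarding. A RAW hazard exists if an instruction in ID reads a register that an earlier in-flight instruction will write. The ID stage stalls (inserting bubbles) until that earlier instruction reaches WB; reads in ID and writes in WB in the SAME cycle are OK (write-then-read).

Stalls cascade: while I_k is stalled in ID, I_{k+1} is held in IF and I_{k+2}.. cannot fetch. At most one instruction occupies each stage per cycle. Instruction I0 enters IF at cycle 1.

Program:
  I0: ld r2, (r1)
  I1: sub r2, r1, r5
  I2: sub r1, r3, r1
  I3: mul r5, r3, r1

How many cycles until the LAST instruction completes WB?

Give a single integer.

I0 ld r2 <- r1: IF@1 ID@2 stall=0 (-) EX@3 MEM@4 WB@5
I1 sub r2 <- r1,r5: IF@2 ID@3 stall=0 (-) EX@4 MEM@5 WB@6
I2 sub r1 <- r3,r1: IF@3 ID@4 stall=0 (-) EX@5 MEM@6 WB@7
I3 mul r5 <- r3,r1: IF@4 ID@5 stall=2 (RAW on I2.r1 (WB@7)) EX@8 MEM@9 WB@10

Answer: 10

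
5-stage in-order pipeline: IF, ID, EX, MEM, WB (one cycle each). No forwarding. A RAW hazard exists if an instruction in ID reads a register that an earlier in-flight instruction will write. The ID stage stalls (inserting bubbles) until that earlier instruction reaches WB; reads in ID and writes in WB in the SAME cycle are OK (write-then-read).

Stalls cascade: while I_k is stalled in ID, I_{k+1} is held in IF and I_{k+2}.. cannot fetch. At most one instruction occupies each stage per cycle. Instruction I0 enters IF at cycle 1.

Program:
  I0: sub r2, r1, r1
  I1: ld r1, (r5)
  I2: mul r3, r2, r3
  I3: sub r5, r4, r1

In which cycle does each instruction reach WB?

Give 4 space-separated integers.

I0 sub r2 <- r1,r1: IF@1 ID@2 stall=0 (-) EX@3 MEM@4 WB@5
I1 ld r1 <- r5: IF@2 ID@3 stall=0 (-) EX@4 MEM@5 WB@6
I2 mul r3 <- r2,r3: IF@3 ID@4 stall=1 (RAW on I0.r2 (WB@5)) EX@6 MEM@7 WB@8
I3 sub r5 <- r4,r1: IF@4 ID@6 stall=0 (-) EX@7 MEM@8 WB@9

Answer: 5 6 8 9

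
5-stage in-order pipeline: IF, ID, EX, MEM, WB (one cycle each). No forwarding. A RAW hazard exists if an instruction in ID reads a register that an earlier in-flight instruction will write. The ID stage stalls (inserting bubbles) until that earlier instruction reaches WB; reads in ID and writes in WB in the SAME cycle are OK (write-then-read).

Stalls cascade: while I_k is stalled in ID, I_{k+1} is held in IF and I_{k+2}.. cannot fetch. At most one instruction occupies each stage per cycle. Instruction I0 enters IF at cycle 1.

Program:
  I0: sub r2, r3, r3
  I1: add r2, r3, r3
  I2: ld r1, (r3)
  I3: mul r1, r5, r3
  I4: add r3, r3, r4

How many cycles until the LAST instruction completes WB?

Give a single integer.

I0 sub r2 <- r3,r3: IF@1 ID@2 stall=0 (-) EX@3 MEM@4 WB@5
I1 add r2 <- r3,r3: IF@2 ID@3 stall=0 (-) EX@4 MEM@5 WB@6
I2 ld r1 <- r3: IF@3 ID@4 stall=0 (-) EX@5 MEM@6 WB@7
I3 mul r1 <- r5,r3: IF@4 ID@5 stall=0 (-) EX@6 MEM@7 WB@8
I4 add r3 <- r3,r4: IF@5 ID@6 stall=0 (-) EX@7 MEM@8 WB@9

Answer: 9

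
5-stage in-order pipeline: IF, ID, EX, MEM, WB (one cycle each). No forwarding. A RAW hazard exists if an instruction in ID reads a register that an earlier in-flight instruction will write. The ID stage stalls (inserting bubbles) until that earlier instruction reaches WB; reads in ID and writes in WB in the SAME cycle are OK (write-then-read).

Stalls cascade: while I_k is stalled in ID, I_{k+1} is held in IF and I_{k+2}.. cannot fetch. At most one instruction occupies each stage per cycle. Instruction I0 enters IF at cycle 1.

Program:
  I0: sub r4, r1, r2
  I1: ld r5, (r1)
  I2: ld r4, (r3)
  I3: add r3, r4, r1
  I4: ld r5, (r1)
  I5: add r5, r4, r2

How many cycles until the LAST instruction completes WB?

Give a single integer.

Answer: 12

Derivation:
I0 sub r4 <- r1,r2: IF@1 ID@2 stall=0 (-) EX@3 MEM@4 WB@5
I1 ld r5 <- r1: IF@2 ID@3 stall=0 (-) EX@4 MEM@5 WB@6
I2 ld r4 <- r3: IF@3 ID@4 stall=0 (-) EX@5 MEM@6 WB@7
I3 add r3 <- r4,r1: IF@4 ID@5 stall=2 (RAW on I2.r4 (WB@7)) EX@8 MEM@9 WB@10
I4 ld r5 <- r1: IF@5 ID@8 stall=0 (-) EX@9 MEM@10 WB@11
I5 add r5 <- r4,r2: IF@8 ID@9 stall=0 (-) EX@10 MEM@11 WB@12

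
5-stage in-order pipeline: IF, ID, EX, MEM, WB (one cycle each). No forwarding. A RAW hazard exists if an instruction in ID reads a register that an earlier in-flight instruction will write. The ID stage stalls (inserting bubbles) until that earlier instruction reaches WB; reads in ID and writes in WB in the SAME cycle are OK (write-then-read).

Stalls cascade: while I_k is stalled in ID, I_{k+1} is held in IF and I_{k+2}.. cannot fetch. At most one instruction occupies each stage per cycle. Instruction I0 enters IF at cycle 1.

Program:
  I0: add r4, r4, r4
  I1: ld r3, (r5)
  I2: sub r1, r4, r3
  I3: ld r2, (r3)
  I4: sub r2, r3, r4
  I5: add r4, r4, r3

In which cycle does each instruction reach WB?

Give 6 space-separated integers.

Answer: 5 6 9 10 11 12

Derivation:
I0 add r4 <- r4,r4: IF@1 ID@2 stall=0 (-) EX@3 MEM@4 WB@5
I1 ld r3 <- r5: IF@2 ID@3 stall=0 (-) EX@4 MEM@5 WB@6
I2 sub r1 <- r4,r3: IF@3 ID@4 stall=2 (RAW on I1.r3 (WB@6)) EX@7 MEM@8 WB@9
I3 ld r2 <- r3: IF@4 ID@7 stall=0 (-) EX@8 MEM@9 WB@10
I4 sub r2 <- r3,r4: IF@7 ID@8 stall=0 (-) EX@9 MEM@10 WB@11
I5 add r4 <- r4,r3: IF@8 ID@9 stall=0 (-) EX@10 MEM@11 WB@12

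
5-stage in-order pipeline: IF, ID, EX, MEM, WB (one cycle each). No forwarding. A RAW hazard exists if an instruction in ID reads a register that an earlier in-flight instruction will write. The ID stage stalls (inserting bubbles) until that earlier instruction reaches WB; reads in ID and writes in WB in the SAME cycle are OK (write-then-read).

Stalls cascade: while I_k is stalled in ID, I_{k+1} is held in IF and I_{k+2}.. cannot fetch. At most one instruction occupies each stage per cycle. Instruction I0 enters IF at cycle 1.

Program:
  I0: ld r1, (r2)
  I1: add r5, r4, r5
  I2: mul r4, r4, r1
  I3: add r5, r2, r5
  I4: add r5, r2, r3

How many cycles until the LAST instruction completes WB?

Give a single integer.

I0 ld r1 <- r2: IF@1 ID@2 stall=0 (-) EX@3 MEM@4 WB@5
I1 add r5 <- r4,r5: IF@2 ID@3 stall=0 (-) EX@4 MEM@5 WB@6
I2 mul r4 <- r4,r1: IF@3 ID@4 stall=1 (RAW on I0.r1 (WB@5)) EX@6 MEM@7 WB@8
I3 add r5 <- r2,r5: IF@4 ID@6 stall=0 (-) EX@7 MEM@8 WB@9
I4 add r5 <- r2,r3: IF@6 ID@7 stall=0 (-) EX@8 MEM@9 WB@10

Answer: 10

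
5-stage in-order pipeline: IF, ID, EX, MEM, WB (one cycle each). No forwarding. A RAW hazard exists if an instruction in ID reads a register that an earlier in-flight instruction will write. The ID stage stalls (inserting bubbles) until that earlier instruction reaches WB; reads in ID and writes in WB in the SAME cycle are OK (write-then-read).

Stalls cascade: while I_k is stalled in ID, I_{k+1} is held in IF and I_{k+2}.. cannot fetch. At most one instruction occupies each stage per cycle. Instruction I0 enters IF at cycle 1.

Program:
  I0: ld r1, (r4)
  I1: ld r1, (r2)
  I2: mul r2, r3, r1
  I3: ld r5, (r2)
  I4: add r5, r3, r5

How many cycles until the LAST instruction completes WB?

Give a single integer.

Answer: 15

Derivation:
I0 ld r1 <- r4: IF@1 ID@2 stall=0 (-) EX@3 MEM@4 WB@5
I1 ld r1 <- r2: IF@2 ID@3 stall=0 (-) EX@4 MEM@5 WB@6
I2 mul r2 <- r3,r1: IF@3 ID@4 stall=2 (RAW on I1.r1 (WB@6)) EX@7 MEM@8 WB@9
I3 ld r5 <- r2: IF@4 ID@7 stall=2 (RAW on I2.r2 (WB@9)) EX@10 MEM@11 WB@12
I4 add r5 <- r3,r5: IF@7 ID@10 stall=2 (RAW on I3.r5 (WB@12)) EX@13 MEM@14 WB@15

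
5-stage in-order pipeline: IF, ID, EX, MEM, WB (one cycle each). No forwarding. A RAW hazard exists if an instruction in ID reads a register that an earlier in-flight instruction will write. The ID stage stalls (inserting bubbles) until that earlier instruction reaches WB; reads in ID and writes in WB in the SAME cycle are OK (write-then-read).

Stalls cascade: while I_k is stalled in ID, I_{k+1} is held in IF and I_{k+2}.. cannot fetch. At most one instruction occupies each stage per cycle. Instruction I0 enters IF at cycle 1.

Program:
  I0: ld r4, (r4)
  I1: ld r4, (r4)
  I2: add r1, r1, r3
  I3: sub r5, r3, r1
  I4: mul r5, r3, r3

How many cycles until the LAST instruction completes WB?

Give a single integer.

Answer: 13

Derivation:
I0 ld r4 <- r4: IF@1 ID@2 stall=0 (-) EX@3 MEM@4 WB@5
I1 ld r4 <- r4: IF@2 ID@3 stall=2 (RAW on I0.r4 (WB@5)) EX@6 MEM@7 WB@8
I2 add r1 <- r1,r3: IF@3 ID@6 stall=0 (-) EX@7 MEM@8 WB@9
I3 sub r5 <- r3,r1: IF@6 ID@7 stall=2 (RAW on I2.r1 (WB@9)) EX@10 MEM@11 WB@12
I4 mul r5 <- r3,r3: IF@7 ID@10 stall=0 (-) EX@11 MEM@12 WB@13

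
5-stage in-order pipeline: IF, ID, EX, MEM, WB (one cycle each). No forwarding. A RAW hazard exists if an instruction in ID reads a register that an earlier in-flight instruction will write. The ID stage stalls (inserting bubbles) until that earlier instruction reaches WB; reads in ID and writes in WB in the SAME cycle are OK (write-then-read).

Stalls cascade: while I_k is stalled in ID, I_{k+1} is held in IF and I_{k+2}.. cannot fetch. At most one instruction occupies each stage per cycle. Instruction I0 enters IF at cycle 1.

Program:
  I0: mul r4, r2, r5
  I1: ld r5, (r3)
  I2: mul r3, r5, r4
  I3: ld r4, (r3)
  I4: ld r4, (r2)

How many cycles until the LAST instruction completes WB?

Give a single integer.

I0 mul r4 <- r2,r5: IF@1 ID@2 stall=0 (-) EX@3 MEM@4 WB@5
I1 ld r5 <- r3: IF@2 ID@3 stall=0 (-) EX@4 MEM@5 WB@6
I2 mul r3 <- r5,r4: IF@3 ID@4 stall=2 (RAW on I1.r5 (WB@6)) EX@7 MEM@8 WB@9
I3 ld r4 <- r3: IF@4 ID@7 stall=2 (RAW on I2.r3 (WB@9)) EX@10 MEM@11 WB@12
I4 ld r4 <- r2: IF@7 ID@10 stall=0 (-) EX@11 MEM@12 WB@13

Answer: 13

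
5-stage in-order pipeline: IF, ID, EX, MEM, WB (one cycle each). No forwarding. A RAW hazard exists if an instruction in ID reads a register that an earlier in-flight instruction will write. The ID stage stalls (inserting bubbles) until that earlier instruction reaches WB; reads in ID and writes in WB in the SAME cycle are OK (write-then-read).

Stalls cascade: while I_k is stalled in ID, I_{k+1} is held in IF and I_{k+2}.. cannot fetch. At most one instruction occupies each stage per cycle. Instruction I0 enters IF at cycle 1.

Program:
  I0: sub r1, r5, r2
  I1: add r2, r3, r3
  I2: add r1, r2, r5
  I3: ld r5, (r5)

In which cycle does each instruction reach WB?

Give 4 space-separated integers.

Answer: 5 6 9 10

Derivation:
I0 sub r1 <- r5,r2: IF@1 ID@2 stall=0 (-) EX@3 MEM@4 WB@5
I1 add r2 <- r3,r3: IF@2 ID@3 stall=0 (-) EX@4 MEM@5 WB@6
I2 add r1 <- r2,r5: IF@3 ID@4 stall=2 (RAW on I1.r2 (WB@6)) EX@7 MEM@8 WB@9
I3 ld r5 <- r5: IF@4 ID@7 stall=0 (-) EX@8 MEM@9 WB@10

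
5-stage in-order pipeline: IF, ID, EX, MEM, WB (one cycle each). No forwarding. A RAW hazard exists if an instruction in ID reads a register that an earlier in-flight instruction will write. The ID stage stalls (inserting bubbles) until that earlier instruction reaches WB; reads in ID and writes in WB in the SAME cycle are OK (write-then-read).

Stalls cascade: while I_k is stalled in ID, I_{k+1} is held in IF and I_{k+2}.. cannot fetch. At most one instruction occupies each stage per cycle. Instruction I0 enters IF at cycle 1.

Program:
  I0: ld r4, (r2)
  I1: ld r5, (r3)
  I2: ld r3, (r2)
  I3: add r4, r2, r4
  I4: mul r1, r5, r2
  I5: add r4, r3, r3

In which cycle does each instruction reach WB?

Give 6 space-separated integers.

Answer: 5 6 7 8 9 10

Derivation:
I0 ld r4 <- r2: IF@1 ID@2 stall=0 (-) EX@3 MEM@4 WB@5
I1 ld r5 <- r3: IF@2 ID@3 stall=0 (-) EX@4 MEM@5 WB@6
I2 ld r3 <- r2: IF@3 ID@4 stall=0 (-) EX@5 MEM@6 WB@7
I3 add r4 <- r2,r4: IF@4 ID@5 stall=0 (-) EX@6 MEM@7 WB@8
I4 mul r1 <- r5,r2: IF@5 ID@6 stall=0 (-) EX@7 MEM@8 WB@9
I5 add r4 <- r3,r3: IF@6 ID@7 stall=0 (-) EX@8 MEM@9 WB@10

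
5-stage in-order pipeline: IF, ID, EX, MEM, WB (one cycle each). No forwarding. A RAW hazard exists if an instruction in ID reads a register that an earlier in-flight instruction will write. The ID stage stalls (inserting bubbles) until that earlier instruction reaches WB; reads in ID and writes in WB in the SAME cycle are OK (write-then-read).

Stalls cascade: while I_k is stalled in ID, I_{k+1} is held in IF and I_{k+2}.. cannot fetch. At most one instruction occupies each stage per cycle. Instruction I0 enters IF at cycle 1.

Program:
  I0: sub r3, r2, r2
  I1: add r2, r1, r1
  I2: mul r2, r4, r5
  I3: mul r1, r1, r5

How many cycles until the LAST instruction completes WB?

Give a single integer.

I0 sub r3 <- r2,r2: IF@1 ID@2 stall=0 (-) EX@3 MEM@4 WB@5
I1 add r2 <- r1,r1: IF@2 ID@3 stall=0 (-) EX@4 MEM@5 WB@6
I2 mul r2 <- r4,r5: IF@3 ID@4 stall=0 (-) EX@5 MEM@6 WB@7
I3 mul r1 <- r1,r5: IF@4 ID@5 stall=0 (-) EX@6 MEM@7 WB@8

Answer: 8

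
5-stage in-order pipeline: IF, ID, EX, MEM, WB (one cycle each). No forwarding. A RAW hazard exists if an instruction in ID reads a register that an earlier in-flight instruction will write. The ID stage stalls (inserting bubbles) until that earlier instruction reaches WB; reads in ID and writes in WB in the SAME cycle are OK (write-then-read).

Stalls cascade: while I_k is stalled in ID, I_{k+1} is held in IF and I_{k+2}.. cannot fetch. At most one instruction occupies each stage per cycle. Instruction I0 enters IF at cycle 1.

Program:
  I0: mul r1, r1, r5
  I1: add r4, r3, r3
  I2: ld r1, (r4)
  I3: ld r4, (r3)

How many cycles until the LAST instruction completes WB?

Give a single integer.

Answer: 10

Derivation:
I0 mul r1 <- r1,r5: IF@1 ID@2 stall=0 (-) EX@3 MEM@4 WB@5
I1 add r4 <- r3,r3: IF@2 ID@3 stall=0 (-) EX@4 MEM@5 WB@6
I2 ld r1 <- r4: IF@3 ID@4 stall=2 (RAW on I1.r4 (WB@6)) EX@7 MEM@8 WB@9
I3 ld r4 <- r3: IF@4 ID@7 stall=0 (-) EX@8 MEM@9 WB@10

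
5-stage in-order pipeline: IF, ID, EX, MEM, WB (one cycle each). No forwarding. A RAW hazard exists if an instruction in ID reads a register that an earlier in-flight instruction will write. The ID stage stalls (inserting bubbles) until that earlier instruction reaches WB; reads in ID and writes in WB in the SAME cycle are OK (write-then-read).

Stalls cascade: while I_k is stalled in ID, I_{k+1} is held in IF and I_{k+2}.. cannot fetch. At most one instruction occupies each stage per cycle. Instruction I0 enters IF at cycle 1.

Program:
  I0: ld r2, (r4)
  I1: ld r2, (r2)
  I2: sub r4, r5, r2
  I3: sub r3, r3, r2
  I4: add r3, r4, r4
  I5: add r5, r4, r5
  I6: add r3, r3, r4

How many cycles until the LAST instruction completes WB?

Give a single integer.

I0 ld r2 <- r4: IF@1 ID@2 stall=0 (-) EX@3 MEM@4 WB@5
I1 ld r2 <- r2: IF@2 ID@3 stall=2 (RAW on I0.r2 (WB@5)) EX@6 MEM@7 WB@8
I2 sub r4 <- r5,r2: IF@3 ID@6 stall=2 (RAW on I1.r2 (WB@8)) EX@9 MEM@10 WB@11
I3 sub r3 <- r3,r2: IF@6 ID@9 stall=0 (-) EX@10 MEM@11 WB@12
I4 add r3 <- r4,r4: IF@9 ID@10 stall=1 (RAW on I2.r4 (WB@11)) EX@12 MEM@13 WB@14
I5 add r5 <- r4,r5: IF@10 ID@12 stall=0 (-) EX@13 MEM@14 WB@15
I6 add r3 <- r3,r4: IF@12 ID@13 stall=1 (RAW on I4.r3 (WB@14)) EX@15 MEM@16 WB@17

Answer: 17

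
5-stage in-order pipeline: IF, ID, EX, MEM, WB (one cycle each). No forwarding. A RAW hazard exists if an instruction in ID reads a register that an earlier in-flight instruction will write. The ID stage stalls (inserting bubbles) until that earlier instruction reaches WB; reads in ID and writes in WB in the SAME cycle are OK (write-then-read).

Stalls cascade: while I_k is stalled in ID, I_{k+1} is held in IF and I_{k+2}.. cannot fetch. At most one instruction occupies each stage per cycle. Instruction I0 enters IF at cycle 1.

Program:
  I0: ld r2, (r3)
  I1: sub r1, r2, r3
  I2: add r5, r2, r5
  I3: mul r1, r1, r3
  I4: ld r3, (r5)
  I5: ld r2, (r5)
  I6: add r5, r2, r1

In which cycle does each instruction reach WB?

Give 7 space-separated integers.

I0 ld r2 <- r3: IF@1 ID@2 stall=0 (-) EX@3 MEM@4 WB@5
I1 sub r1 <- r2,r3: IF@2 ID@3 stall=2 (RAW on I0.r2 (WB@5)) EX@6 MEM@7 WB@8
I2 add r5 <- r2,r5: IF@3 ID@6 stall=0 (-) EX@7 MEM@8 WB@9
I3 mul r1 <- r1,r3: IF@6 ID@7 stall=1 (RAW on I1.r1 (WB@8)) EX@9 MEM@10 WB@11
I4 ld r3 <- r5: IF@7 ID@9 stall=0 (-) EX@10 MEM@11 WB@12
I5 ld r2 <- r5: IF@9 ID@10 stall=0 (-) EX@11 MEM@12 WB@13
I6 add r5 <- r2,r1: IF@10 ID@11 stall=2 (RAW on I5.r2 (WB@13)) EX@14 MEM@15 WB@16

Answer: 5 8 9 11 12 13 16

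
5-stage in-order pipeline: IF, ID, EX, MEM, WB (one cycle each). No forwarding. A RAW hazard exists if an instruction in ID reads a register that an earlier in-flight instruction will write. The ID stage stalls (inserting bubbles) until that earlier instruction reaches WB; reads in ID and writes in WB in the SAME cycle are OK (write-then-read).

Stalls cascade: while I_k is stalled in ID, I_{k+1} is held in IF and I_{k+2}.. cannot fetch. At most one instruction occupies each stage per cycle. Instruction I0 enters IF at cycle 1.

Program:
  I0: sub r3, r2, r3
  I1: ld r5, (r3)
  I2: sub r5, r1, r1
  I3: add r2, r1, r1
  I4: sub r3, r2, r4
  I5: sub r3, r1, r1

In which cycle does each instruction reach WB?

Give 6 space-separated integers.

I0 sub r3 <- r2,r3: IF@1 ID@2 stall=0 (-) EX@3 MEM@4 WB@5
I1 ld r5 <- r3: IF@2 ID@3 stall=2 (RAW on I0.r3 (WB@5)) EX@6 MEM@7 WB@8
I2 sub r5 <- r1,r1: IF@3 ID@6 stall=0 (-) EX@7 MEM@8 WB@9
I3 add r2 <- r1,r1: IF@6 ID@7 stall=0 (-) EX@8 MEM@9 WB@10
I4 sub r3 <- r2,r4: IF@7 ID@8 stall=2 (RAW on I3.r2 (WB@10)) EX@11 MEM@12 WB@13
I5 sub r3 <- r1,r1: IF@8 ID@11 stall=0 (-) EX@12 MEM@13 WB@14

Answer: 5 8 9 10 13 14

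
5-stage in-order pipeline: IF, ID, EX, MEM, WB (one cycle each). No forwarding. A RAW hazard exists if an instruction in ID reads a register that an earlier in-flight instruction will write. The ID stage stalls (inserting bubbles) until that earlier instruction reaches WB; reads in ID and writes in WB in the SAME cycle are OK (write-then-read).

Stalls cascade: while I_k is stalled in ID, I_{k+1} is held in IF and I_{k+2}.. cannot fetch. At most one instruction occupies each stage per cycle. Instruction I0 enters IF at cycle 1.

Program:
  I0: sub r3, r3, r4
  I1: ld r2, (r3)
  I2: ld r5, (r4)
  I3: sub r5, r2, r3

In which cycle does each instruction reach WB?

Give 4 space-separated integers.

I0 sub r3 <- r3,r4: IF@1 ID@2 stall=0 (-) EX@3 MEM@4 WB@5
I1 ld r2 <- r3: IF@2 ID@3 stall=2 (RAW on I0.r3 (WB@5)) EX@6 MEM@7 WB@8
I2 ld r5 <- r4: IF@3 ID@6 stall=0 (-) EX@7 MEM@8 WB@9
I3 sub r5 <- r2,r3: IF@6 ID@7 stall=1 (RAW on I1.r2 (WB@8)) EX@9 MEM@10 WB@11

Answer: 5 8 9 11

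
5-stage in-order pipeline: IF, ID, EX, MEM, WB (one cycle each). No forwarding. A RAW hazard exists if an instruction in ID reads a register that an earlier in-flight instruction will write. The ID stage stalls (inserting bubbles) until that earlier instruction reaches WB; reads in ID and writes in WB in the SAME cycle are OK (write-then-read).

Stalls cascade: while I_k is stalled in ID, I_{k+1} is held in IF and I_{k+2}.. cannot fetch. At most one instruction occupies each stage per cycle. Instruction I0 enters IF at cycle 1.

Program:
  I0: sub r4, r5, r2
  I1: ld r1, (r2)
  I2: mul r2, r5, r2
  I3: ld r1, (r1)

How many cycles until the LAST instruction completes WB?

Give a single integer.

Answer: 9

Derivation:
I0 sub r4 <- r5,r2: IF@1 ID@2 stall=0 (-) EX@3 MEM@4 WB@5
I1 ld r1 <- r2: IF@2 ID@3 stall=0 (-) EX@4 MEM@5 WB@6
I2 mul r2 <- r5,r2: IF@3 ID@4 stall=0 (-) EX@5 MEM@6 WB@7
I3 ld r1 <- r1: IF@4 ID@5 stall=1 (RAW on I1.r1 (WB@6)) EX@7 MEM@8 WB@9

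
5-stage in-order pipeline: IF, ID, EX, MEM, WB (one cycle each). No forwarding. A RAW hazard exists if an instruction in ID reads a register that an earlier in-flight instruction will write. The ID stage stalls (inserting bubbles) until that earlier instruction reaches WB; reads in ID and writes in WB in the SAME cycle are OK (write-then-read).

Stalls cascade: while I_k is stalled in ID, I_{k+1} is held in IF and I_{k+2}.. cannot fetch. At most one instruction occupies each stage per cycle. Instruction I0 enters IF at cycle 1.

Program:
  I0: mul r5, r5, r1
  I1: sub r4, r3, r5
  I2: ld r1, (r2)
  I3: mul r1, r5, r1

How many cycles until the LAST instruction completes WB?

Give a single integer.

Answer: 12

Derivation:
I0 mul r5 <- r5,r1: IF@1 ID@2 stall=0 (-) EX@3 MEM@4 WB@5
I1 sub r4 <- r3,r5: IF@2 ID@3 stall=2 (RAW on I0.r5 (WB@5)) EX@6 MEM@7 WB@8
I2 ld r1 <- r2: IF@3 ID@6 stall=0 (-) EX@7 MEM@8 WB@9
I3 mul r1 <- r5,r1: IF@6 ID@7 stall=2 (RAW on I2.r1 (WB@9)) EX@10 MEM@11 WB@12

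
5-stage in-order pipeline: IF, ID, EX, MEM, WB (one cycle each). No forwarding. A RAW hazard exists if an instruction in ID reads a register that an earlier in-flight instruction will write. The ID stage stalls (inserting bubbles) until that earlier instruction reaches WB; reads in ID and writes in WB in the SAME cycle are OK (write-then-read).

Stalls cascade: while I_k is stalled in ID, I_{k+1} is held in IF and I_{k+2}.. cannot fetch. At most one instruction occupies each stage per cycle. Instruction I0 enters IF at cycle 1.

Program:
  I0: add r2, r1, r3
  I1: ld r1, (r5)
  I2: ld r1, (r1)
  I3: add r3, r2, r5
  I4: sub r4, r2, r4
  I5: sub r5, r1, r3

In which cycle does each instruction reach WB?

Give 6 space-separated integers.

Answer: 5 6 9 10 11 13

Derivation:
I0 add r2 <- r1,r3: IF@1 ID@2 stall=0 (-) EX@3 MEM@4 WB@5
I1 ld r1 <- r5: IF@2 ID@3 stall=0 (-) EX@4 MEM@5 WB@6
I2 ld r1 <- r1: IF@3 ID@4 stall=2 (RAW on I1.r1 (WB@6)) EX@7 MEM@8 WB@9
I3 add r3 <- r2,r5: IF@4 ID@7 stall=0 (-) EX@8 MEM@9 WB@10
I4 sub r4 <- r2,r4: IF@7 ID@8 stall=0 (-) EX@9 MEM@10 WB@11
I5 sub r5 <- r1,r3: IF@8 ID@9 stall=1 (RAW on I3.r3 (WB@10)) EX@11 MEM@12 WB@13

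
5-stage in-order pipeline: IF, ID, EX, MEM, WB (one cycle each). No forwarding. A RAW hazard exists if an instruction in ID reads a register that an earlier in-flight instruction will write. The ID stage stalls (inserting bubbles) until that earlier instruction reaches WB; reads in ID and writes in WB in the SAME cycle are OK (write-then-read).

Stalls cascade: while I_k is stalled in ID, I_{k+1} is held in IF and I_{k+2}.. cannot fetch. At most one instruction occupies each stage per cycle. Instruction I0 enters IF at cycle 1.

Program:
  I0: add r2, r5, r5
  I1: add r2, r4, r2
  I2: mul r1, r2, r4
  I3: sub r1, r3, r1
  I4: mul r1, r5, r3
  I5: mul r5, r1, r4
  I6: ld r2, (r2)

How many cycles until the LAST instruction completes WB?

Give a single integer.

I0 add r2 <- r5,r5: IF@1 ID@2 stall=0 (-) EX@3 MEM@4 WB@5
I1 add r2 <- r4,r2: IF@2 ID@3 stall=2 (RAW on I0.r2 (WB@5)) EX@6 MEM@7 WB@8
I2 mul r1 <- r2,r4: IF@3 ID@6 stall=2 (RAW on I1.r2 (WB@8)) EX@9 MEM@10 WB@11
I3 sub r1 <- r3,r1: IF@6 ID@9 stall=2 (RAW on I2.r1 (WB@11)) EX@12 MEM@13 WB@14
I4 mul r1 <- r5,r3: IF@9 ID@12 stall=0 (-) EX@13 MEM@14 WB@15
I5 mul r5 <- r1,r4: IF@12 ID@13 stall=2 (RAW on I4.r1 (WB@15)) EX@16 MEM@17 WB@18
I6 ld r2 <- r2: IF@13 ID@16 stall=0 (-) EX@17 MEM@18 WB@19

Answer: 19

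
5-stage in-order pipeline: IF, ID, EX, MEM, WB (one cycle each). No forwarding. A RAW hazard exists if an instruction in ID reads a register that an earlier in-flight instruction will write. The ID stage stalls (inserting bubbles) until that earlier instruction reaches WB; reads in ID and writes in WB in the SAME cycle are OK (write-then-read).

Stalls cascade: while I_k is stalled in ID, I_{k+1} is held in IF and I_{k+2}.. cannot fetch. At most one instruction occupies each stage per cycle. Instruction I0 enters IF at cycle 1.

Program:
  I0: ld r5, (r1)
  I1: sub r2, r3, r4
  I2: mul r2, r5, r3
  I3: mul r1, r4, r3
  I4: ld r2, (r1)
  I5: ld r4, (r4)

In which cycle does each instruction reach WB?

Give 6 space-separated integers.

Answer: 5 6 8 9 12 13

Derivation:
I0 ld r5 <- r1: IF@1 ID@2 stall=0 (-) EX@3 MEM@4 WB@5
I1 sub r2 <- r3,r4: IF@2 ID@3 stall=0 (-) EX@4 MEM@5 WB@6
I2 mul r2 <- r5,r3: IF@3 ID@4 stall=1 (RAW on I0.r5 (WB@5)) EX@6 MEM@7 WB@8
I3 mul r1 <- r4,r3: IF@4 ID@6 stall=0 (-) EX@7 MEM@8 WB@9
I4 ld r2 <- r1: IF@6 ID@7 stall=2 (RAW on I3.r1 (WB@9)) EX@10 MEM@11 WB@12
I5 ld r4 <- r4: IF@7 ID@10 stall=0 (-) EX@11 MEM@12 WB@13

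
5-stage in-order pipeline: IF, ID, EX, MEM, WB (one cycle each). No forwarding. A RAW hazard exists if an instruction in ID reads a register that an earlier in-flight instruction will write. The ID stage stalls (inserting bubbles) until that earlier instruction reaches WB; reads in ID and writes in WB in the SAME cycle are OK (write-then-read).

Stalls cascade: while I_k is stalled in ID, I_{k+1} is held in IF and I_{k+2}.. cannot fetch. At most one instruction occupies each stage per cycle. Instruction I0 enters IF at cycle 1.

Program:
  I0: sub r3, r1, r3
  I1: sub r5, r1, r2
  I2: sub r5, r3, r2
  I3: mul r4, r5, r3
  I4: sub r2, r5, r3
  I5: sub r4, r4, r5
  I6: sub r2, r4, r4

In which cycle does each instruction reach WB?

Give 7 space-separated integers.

I0 sub r3 <- r1,r3: IF@1 ID@2 stall=0 (-) EX@3 MEM@4 WB@5
I1 sub r5 <- r1,r2: IF@2 ID@3 stall=0 (-) EX@4 MEM@5 WB@6
I2 sub r5 <- r3,r2: IF@3 ID@4 stall=1 (RAW on I0.r3 (WB@5)) EX@6 MEM@7 WB@8
I3 mul r4 <- r5,r3: IF@4 ID@6 stall=2 (RAW on I2.r5 (WB@8)) EX@9 MEM@10 WB@11
I4 sub r2 <- r5,r3: IF@6 ID@9 stall=0 (-) EX@10 MEM@11 WB@12
I5 sub r4 <- r4,r5: IF@9 ID@10 stall=1 (RAW on I3.r4 (WB@11)) EX@12 MEM@13 WB@14
I6 sub r2 <- r4,r4: IF@10 ID@12 stall=2 (RAW on I5.r4 (WB@14)) EX@15 MEM@16 WB@17

Answer: 5 6 8 11 12 14 17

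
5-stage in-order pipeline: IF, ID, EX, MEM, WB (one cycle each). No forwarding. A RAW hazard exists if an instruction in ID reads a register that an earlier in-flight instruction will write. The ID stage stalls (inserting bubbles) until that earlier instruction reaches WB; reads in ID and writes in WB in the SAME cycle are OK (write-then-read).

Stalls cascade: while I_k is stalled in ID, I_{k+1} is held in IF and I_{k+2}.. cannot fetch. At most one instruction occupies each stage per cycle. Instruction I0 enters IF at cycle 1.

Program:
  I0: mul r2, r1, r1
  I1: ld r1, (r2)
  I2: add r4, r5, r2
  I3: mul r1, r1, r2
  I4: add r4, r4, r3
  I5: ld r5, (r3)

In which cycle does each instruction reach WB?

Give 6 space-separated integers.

I0 mul r2 <- r1,r1: IF@1 ID@2 stall=0 (-) EX@3 MEM@4 WB@5
I1 ld r1 <- r2: IF@2 ID@3 stall=2 (RAW on I0.r2 (WB@5)) EX@6 MEM@7 WB@8
I2 add r4 <- r5,r2: IF@3 ID@6 stall=0 (-) EX@7 MEM@8 WB@9
I3 mul r1 <- r1,r2: IF@6 ID@7 stall=1 (RAW on I1.r1 (WB@8)) EX@9 MEM@10 WB@11
I4 add r4 <- r4,r3: IF@7 ID@9 stall=0 (-) EX@10 MEM@11 WB@12
I5 ld r5 <- r3: IF@9 ID@10 stall=0 (-) EX@11 MEM@12 WB@13

Answer: 5 8 9 11 12 13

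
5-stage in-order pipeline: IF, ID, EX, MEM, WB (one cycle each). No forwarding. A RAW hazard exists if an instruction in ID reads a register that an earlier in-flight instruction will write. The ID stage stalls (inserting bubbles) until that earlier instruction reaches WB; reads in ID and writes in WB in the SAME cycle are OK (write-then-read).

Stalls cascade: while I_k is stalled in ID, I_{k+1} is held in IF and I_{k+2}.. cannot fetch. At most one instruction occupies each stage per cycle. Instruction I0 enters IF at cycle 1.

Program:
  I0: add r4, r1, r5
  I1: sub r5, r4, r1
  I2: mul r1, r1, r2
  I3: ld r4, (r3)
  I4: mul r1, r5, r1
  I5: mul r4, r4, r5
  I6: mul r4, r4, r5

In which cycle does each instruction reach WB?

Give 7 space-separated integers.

I0 add r4 <- r1,r5: IF@1 ID@2 stall=0 (-) EX@3 MEM@4 WB@5
I1 sub r5 <- r4,r1: IF@2 ID@3 stall=2 (RAW on I0.r4 (WB@5)) EX@6 MEM@7 WB@8
I2 mul r1 <- r1,r2: IF@3 ID@6 stall=0 (-) EX@7 MEM@8 WB@9
I3 ld r4 <- r3: IF@6 ID@7 stall=0 (-) EX@8 MEM@9 WB@10
I4 mul r1 <- r5,r1: IF@7 ID@8 stall=1 (RAW on I2.r1 (WB@9)) EX@10 MEM@11 WB@12
I5 mul r4 <- r4,r5: IF@8 ID@10 stall=0 (-) EX@11 MEM@12 WB@13
I6 mul r4 <- r4,r5: IF@10 ID@11 stall=2 (RAW on I5.r4 (WB@13)) EX@14 MEM@15 WB@16

Answer: 5 8 9 10 12 13 16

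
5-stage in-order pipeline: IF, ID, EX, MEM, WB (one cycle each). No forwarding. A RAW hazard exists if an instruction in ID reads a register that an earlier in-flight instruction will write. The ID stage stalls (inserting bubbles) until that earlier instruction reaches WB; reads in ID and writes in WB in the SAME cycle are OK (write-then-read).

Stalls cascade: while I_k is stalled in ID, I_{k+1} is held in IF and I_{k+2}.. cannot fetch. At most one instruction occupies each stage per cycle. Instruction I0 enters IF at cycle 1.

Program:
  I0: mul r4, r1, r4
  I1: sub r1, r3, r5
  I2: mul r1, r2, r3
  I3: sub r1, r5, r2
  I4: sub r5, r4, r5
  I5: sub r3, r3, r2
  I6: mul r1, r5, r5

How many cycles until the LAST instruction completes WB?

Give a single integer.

Answer: 12

Derivation:
I0 mul r4 <- r1,r4: IF@1 ID@2 stall=0 (-) EX@3 MEM@4 WB@5
I1 sub r1 <- r3,r5: IF@2 ID@3 stall=0 (-) EX@4 MEM@5 WB@6
I2 mul r1 <- r2,r3: IF@3 ID@4 stall=0 (-) EX@5 MEM@6 WB@7
I3 sub r1 <- r5,r2: IF@4 ID@5 stall=0 (-) EX@6 MEM@7 WB@8
I4 sub r5 <- r4,r5: IF@5 ID@6 stall=0 (-) EX@7 MEM@8 WB@9
I5 sub r3 <- r3,r2: IF@6 ID@7 stall=0 (-) EX@8 MEM@9 WB@10
I6 mul r1 <- r5,r5: IF@7 ID@8 stall=1 (RAW on I4.r5 (WB@9)) EX@10 MEM@11 WB@12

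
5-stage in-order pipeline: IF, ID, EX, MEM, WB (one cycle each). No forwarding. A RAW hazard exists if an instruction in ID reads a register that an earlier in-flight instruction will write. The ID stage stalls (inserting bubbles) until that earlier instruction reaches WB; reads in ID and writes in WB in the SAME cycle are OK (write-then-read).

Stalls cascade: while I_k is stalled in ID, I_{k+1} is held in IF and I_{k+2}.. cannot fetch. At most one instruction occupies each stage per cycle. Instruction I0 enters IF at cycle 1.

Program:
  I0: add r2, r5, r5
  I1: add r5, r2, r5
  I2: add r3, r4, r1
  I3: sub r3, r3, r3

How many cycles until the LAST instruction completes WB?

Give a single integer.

I0 add r2 <- r5,r5: IF@1 ID@2 stall=0 (-) EX@3 MEM@4 WB@5
I1 add r5 <- r2,r5: IF@2 ID@3 stall=2 (RAW on I0.r2 (WB@5)) EX@6 MEM@7 WB@8
I2 add r3 <- r4,r1: IF@3 ID@6 stall=0 (-) EX@7 MEM@8 WB@9
I3 sub r3 <- r3,r3: IF@6 ID@7 stall=2 (RAW on I2.r3 (WB@9)) EX@10 MEM@11 WB@12

Answer: 12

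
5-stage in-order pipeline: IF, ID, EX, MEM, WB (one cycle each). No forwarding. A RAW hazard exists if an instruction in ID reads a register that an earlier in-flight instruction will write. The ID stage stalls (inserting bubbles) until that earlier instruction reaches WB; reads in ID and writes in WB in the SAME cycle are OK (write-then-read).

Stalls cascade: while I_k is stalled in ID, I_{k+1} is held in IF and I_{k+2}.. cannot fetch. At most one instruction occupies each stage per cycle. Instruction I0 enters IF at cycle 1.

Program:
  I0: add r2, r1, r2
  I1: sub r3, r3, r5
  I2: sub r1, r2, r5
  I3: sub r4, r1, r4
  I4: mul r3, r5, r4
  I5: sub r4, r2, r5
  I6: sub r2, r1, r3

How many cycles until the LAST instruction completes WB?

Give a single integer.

I0 add r2 <- r1,r2: IF@1 ID@2 stall=0 (-) EX@3 MEM@4 WB@5
I1 sub r3 <- r3,r5: IF@2 ID@3 stall=0 (-) EX@4 MEM@5 WB@6
I2 sub r1 <- r2,r5: IF@3 ID@4 stall=1 (RAW on I0.r2 (WB@5)) EX@6 MEM@7 WB@8
I3 sub r4 <- r1,r4: IF@4 ID@6 stall=2 (RAW on I2.r1 (WB@8)) EX@9 MEM@10 WB@11
I4 mul r3 <- r5,r4: IF@6 ID@9 stall=2 (RAW on I3.r4 (WB@11)) EX@12 MEM@13 WB@14
I5 sub r4 <- r2,r5: IF@9 ID@12 stall=0 (-) EX@13 MEM@14 WB@15
I6 sub r2 <- r1,r3: IF@12 ID@13 stall=1 (RAW on I4.r3 (WB@14)) EX@15 MEM@16 WB@17

Answer: 17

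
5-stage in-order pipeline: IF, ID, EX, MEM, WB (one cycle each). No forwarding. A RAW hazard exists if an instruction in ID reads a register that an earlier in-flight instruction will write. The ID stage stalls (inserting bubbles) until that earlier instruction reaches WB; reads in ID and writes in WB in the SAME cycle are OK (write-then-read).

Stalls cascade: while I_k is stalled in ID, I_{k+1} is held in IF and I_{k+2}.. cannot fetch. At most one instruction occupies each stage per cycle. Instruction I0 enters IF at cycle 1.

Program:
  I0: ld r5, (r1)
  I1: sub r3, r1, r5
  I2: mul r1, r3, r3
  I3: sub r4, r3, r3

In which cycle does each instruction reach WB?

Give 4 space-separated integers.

I0 ld r5 <- r1: IF@1 ID@2 stall=0 (-) EX@3 MEM@4 WB@5
I1 sub r3 <- r1,r5: IF@2 ID@3 stall=2 (RAW on I0.r5 (WB@5)) EX@6 MEM@7 WB@8
I2 mul r1 <- r3,r3: IF@3 ID@6 stall=2 (RAW on I1.r3 (WB@8)) EX@9 MEM@10 WB@11
I3 sub r4 <- r3,r3: IF@6 ID@9 stall=0 (-) EX@10 MEM@11 WB@12

Answer: 5 8 11 12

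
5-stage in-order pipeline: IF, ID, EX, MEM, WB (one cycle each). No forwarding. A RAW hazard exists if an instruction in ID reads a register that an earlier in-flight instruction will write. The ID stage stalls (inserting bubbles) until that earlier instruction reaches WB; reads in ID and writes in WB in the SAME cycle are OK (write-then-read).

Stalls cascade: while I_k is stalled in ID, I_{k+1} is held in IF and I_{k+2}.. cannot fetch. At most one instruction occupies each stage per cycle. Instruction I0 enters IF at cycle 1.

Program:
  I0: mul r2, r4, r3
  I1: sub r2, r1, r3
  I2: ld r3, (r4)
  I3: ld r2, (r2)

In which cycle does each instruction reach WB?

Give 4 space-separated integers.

I0 mul r2 <- r4,r3: IF@1 ID@2 stall=0 (-) EX@3 MEM@4 WB@5
I1 sub r2 <- r1,r3: IF@2 ID@3 stall=0 (-) EX@4 MEM@5 WB@6
I2 ld r3 <- r4: IF@3 ID@4 stall=0 (-) EX@5 MEM@6 WB@7
I3 ld r2 <- r2: IF@4 ID@5 stall=1 (RAW on I1.r2 (WB@6)) EX@7 MEM@8 WB@9

Answer: 5 6 7 9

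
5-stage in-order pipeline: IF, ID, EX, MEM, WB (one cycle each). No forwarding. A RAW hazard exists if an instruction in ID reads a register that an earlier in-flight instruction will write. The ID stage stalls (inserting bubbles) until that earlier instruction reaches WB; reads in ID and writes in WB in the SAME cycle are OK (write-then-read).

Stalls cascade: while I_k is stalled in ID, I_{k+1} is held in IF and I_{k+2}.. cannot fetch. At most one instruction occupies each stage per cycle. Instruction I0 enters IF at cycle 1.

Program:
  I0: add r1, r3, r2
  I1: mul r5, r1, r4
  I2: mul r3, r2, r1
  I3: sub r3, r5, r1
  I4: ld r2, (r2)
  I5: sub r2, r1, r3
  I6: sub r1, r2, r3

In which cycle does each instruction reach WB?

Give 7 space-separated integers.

I0 add r1 <- r3,r2: IF@1 ID@2 stall=0 (-) EX@3 MEM@4 WB@5
I1 mul r5 <- r1,r4: IF@2 ID@3 stall=2 (RAW on I0.r1 (WB@5)) EX@6 MEM@7 WB@8
I2 mul r3 <- r2,r1: IF@3 ID@6 stall=0 (-) EX@7 MEM@8 WB@9
I3 sub r3 <- r5,r1: IF@6 ID@7 stall=1 (RAW on I1.r5 (WB@8)) EX@9 MEM@10 WB@11
I4 ld r2 <- r2: IF@7 ID@9 stall=0 (-) EX@10 MEM@11 WB@12
I5 sub r2 <- r1,r3: IF@9 ID@10 stall=1 (RAW on I3.r3 (WB@11)) EX@12 MEM@13 WB@14
I6 sub r1 <- r2,r3: IF@10 ID@12 stall=2 (RAW on I5.r2 (WB@14)) EX@15 MEM@16 WB@17

Answer: 5 8 9 11 12 14 17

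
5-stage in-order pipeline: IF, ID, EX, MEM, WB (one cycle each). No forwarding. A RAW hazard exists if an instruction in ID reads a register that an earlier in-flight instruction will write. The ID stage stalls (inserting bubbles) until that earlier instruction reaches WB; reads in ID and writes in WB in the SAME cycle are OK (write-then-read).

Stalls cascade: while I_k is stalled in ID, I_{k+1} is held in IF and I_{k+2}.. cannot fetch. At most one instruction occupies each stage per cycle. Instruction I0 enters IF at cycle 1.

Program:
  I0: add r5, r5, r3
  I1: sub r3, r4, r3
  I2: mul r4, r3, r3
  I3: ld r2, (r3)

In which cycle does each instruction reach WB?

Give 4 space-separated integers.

Answer: 5 6 9 10

Derivation:
I0 add r5 <- r5,r3: IF@1 ID@2 stall=0 (-) EX@3 MEM@4 WB@5
I1 sub r3 <- r4,r3: IF@2 ID@3 stall=0 (-) EX@4 MEM@5 WB@6
I2 mul r4 <- r3,r3: IF@3 ID@4 stall=2 (RAW on I1.r3 (WB@6)) EX@7 MEM@8 WB@9
I3 ld r2 <- r3: IF@4 ID@7 stall=0 (-) EX@8 MEM@9 WB@10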